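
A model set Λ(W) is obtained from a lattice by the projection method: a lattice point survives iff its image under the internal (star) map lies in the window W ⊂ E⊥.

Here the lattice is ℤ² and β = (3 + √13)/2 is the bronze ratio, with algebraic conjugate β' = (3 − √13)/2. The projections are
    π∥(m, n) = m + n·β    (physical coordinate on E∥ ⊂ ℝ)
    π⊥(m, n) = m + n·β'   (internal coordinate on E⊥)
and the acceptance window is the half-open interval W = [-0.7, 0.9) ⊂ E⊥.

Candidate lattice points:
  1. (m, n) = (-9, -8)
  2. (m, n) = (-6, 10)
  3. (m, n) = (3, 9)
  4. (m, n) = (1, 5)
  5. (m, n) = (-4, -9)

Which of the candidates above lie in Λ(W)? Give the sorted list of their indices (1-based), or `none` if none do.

3, 4

Numerically β ≈ 3.3028 and β' = −1/β ≈ -0.3028.
#1 (-9,-8): internal coord -9 + (-8)·β' = -6.5778; -6.5778 ∉ [-0.7, 0.9) → out
#2 (-6,10): internal coord -6 + (10)·β' = -9.0278; -9.0278 ∉ [-0.7, 0.9) → out
#3 (3,9): internal coord 3 + (9)·β' = +0.2750; +0.2750 ∈ [-0.7, 0.9) → IN Λ
#4 (1,5): internal coord 1 + (5)·β' = -0.5139; -0.5139 ∈ [-0.7, 0.9) → IN Λ
#5 (-4,-9): internal coord -4 + (-9)·β' = -1.2750; -1.2750 ∉ [-0.7, 0.9) → out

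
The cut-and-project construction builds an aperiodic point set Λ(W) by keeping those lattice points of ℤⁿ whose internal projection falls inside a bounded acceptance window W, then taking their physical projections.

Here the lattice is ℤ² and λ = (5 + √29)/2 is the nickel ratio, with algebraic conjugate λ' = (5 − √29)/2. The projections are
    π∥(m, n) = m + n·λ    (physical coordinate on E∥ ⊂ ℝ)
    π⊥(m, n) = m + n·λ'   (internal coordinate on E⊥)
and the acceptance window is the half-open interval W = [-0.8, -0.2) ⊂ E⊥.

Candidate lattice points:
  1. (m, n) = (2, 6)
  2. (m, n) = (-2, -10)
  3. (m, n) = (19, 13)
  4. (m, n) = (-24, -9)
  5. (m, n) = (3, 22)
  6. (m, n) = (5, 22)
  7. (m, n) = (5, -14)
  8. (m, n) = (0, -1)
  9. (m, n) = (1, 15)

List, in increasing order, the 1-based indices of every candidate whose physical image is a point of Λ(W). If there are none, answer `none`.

Compute λ' = (5−√29)/2 = -0.1926, so π⊥(m,n) = m -0.1926·n.
#1 (2,6): internal coord 2 + (6)·λ' = +0.8445; +0.8445 ∉ [-0.8, -0.2) → out
#2 (-2,-10): internal coord -2 + (-10)·λ' = -0.0742; -0.0742 ∉ [-0.8, -0.2) → out
#3 (19,13): internal coord 19 + (13)·λ' = +16.4964; +16.4964 ∉ [-0.8, -0.2) → out
#4 (-24,-9): internal coord -24 + (-9)·λ' = -22.2668; -22.2668 ∉ [-0.8, -0.2) → out
#5 (3,22): internal coord 3 + (22)·λ' = -1.2368; -1.2368 ∉ [-0.8, -0.2) → out
#6 (5,22): internal coord 5 + (22)·λ' = +0.7632; +0.7632 ∉ [-0.8, -0.2) → out
#7 (5,-14): internal coord 5 + (-14)·λ' = +7.6962; +7.6962 ∉ [-0.8, -0.2) → out
#8 (0,-1): internal coord 0 + (-1)·λ' = +0.1926; +0.1926 ∉ [-0.8, -0.2) → out
#9 (1,15): internal coord 1 + (15)·λ' = -1.8887; -1.8887 ∉ [-0.8, -0.2) → out

none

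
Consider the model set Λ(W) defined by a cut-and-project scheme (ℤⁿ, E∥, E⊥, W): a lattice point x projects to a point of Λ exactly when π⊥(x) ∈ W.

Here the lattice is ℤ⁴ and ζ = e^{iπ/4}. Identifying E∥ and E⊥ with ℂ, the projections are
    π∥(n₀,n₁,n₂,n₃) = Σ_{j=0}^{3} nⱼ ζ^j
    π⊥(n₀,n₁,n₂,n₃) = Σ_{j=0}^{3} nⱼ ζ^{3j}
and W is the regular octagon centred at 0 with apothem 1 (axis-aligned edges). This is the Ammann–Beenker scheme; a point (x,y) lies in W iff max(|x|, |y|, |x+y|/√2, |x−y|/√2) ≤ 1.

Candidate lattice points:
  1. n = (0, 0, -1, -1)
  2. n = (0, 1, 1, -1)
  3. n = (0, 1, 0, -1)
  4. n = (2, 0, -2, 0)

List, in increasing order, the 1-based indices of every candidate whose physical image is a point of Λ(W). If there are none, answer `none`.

1

Internal map: ζ^{3j} for j=0..3 gives (1,0), (−√2/2,√2/2), (0,−1), (√2/2,√2/2).
candidate 1: n = (0, 0, -1, -1) → π⊥ ≈ (-0.7071, +0.2929); max(|x|,|y|,|x±y|/√2) = 0.7071 ≤ 1 ⇒ ∈ W
candidate 2: n = (0, 1, 1, -1) → π⊥ ≈ (-1.4142, -1.0000); max(|x|,|y|,|x±y|/√2) = 1.7071 > 1 ⇒ ∉ W
candidate 3: n = (0, 1, 0, -1) → π⊥ ≈ (-1.4142, +0.0000); max(|x|,|y|,|x±y|/√2) = 1.4142 > 1 ⇒ ∉ W
candidate 4: n = (2, 0, -2, 0) → π⊥ ≈ (+2.0000, +2.0000); max(|x|,|y|,|x±y|/√2) = 2.8284 > 1 ⇒ ∉ W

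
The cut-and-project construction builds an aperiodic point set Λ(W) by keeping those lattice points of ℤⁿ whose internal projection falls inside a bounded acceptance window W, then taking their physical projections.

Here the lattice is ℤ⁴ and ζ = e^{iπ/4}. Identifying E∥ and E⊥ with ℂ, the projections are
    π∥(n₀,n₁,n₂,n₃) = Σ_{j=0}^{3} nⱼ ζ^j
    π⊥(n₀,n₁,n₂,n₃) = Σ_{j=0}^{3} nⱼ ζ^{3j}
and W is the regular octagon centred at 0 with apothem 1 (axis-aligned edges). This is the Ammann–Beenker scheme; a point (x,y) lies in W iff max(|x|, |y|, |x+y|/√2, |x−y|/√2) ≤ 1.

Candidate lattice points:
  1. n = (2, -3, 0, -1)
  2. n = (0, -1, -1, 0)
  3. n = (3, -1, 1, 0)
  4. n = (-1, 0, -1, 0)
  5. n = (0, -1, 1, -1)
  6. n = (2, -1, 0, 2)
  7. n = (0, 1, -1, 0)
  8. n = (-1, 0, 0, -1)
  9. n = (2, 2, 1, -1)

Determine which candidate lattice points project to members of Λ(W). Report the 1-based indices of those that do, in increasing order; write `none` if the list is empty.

Internal map: ζ^{3j} for j=0..3 gives (1,0), (−√2/2,√2/2), (0,−1), (√2/2,√2/2).
#1 (2, -3, 0, -1): internal (3.414214, -2.828427); octagon support 4.414214 vs apothem 1 → ∉ W
#2 (0, -1, -1, 0): internal (0.707107, 0.292893); octagon support 0.707107 vs apothem 1 → ∈ W
#3 (3, -1, 1, 0): internal (3.707107, -1.707107); octagon support 3.828427 vs apothem 1 → ∉ W
#4 (-1, 0, -1, 0): internal (-1.000000, 1.000000); octagon support 1.414214 vs apothem 1 → ∉ W
#5 (0, -1, 1, -1): internal (0.000000, -2.414214); octagon support 2.414214 vs apothem 1 → ∉ W
#6 (2, -1, 0, 2): internal (4.121320, 0.707107); octagon support 4.121320 vs apothem 1 → ∉ W
#7 (0, 1, -1, 0): internal (-0.707107, 1.707107); octagon support 1.707107 vs apothem 1 → ∉ W
#8 (-1, 0, 0, -1): internal (-1.707107, -0.707107); octagon support 1.707107 vs apothem 1 → ∉ W
#9 (2, 2, 1, -1): internal (-0.121320, -0.292893); octagon support 0.292893 vs apothem 1 → ∈ W

2, 9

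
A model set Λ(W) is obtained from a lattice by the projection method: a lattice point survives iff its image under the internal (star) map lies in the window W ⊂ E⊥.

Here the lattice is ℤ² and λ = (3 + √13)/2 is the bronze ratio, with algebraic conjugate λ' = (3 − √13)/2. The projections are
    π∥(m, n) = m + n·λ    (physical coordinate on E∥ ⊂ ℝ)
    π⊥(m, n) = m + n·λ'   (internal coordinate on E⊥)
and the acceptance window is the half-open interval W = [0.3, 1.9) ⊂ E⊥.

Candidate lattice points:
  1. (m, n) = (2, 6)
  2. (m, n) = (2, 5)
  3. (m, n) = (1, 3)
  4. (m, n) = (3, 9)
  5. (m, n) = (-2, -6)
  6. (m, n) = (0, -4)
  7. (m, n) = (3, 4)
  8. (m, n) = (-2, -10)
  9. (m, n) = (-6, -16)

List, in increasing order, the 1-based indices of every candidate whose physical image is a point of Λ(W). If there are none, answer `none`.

2, 6, 7, 8

Numerically λ ≈ 3.302776 and λ' = −1/λ ≈ -0.302776.
[1] lift (2,6): star map gives 0.183346; window check 0.3 ≤ 0.183346 < 1.9 is false → out
[2] lift (2,5): star map gives 0.486122; window check 0.3 ≤ 0.486122 < 1.9 is true → IN Λ
[3] lift (1,3): star map gives 0.091673; window check 0.3 ≤ 0.091673 < 1.9 is false → out
[4] lift (3,9): star map gives 0.275019; window check 0.3 ≤ 0.275019 < 1.9 is false → out
[5] lift (-2,-6): star map gives -0.183346; window check 0.3 ≤ -0.183346 < 1.9 is false → out
[6] lift (0,-4): star map gives 1.211103; window check 0.3 ≤ 1.211103 < 1.9 is true → IN Λ
[7] lift (3,4): star map gives 1.788897; window check 0.3 ≤ 1.788897 < 1.9 is true → IN Λ
[8] lift (-2,-10): star map gives 1.027756; window check 0.3 ≤ 1.027756 < 1.9 is true → IN Λ
[9] lift (-6,-16): star map gives -1.155590; window check 0.3 ≤ -1.155590 < 1.9 is false → out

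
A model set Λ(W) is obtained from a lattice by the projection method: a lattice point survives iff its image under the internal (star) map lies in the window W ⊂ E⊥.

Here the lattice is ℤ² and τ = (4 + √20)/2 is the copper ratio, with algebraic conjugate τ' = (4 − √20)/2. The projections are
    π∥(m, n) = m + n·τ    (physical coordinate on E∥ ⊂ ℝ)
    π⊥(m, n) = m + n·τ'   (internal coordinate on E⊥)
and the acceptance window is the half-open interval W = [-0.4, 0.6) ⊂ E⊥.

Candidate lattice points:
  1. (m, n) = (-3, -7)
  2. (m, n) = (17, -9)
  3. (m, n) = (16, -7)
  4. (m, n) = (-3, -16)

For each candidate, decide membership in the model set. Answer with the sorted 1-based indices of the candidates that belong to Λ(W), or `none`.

Compute τ' = (4−√20)/2 = -0.23607, so π⊥(m,n) = m -0.23607·n.
#1 (-3,-7): internal coord -3 + (-7)·τ' = -1.34752; -1.34752 ∉ [-0.4, 0.6) → out
#2 (17,-9): internal coord 17 + (-9)·τ' = +19.12461; +19.12461 ∉ [-0.4, 0.6) → out
#3 (16,-7): internal coord 16 + (-7)·τ' = +17.65248; +17.65248 ∉ [-0.4, 0.6) → out
#4 (-3,-16): internal coord -3 + (-16)·τ' = +0.77709; +0.77709 ∉ [-0.4, 0.6) → out

none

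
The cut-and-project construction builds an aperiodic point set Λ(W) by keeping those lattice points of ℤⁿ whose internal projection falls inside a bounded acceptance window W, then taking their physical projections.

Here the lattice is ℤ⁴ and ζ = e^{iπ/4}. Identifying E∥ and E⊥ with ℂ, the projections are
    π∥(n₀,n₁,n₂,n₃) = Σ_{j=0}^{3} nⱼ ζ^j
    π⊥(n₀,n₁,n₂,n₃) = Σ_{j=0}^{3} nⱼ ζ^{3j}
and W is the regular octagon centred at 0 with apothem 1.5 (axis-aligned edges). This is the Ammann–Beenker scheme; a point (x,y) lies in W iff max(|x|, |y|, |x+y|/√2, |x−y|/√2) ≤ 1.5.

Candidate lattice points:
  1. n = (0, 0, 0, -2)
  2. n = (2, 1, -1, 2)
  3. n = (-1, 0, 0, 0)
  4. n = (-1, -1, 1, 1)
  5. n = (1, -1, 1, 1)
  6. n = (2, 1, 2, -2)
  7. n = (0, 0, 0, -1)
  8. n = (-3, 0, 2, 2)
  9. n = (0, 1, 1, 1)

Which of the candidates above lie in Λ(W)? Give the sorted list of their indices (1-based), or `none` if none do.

3, 4, 7, 9

With ζ = e^{iπ/4} the internal vectors are ζ^0,ζ^3,ζ^6,ζ^9.
#1 (0, 0, 0, -2): internal (-1.4142, -1.4142); octagon support 2.0000 vs apothem 1.5 → ∉ W
#2 (2, 1, -1, 2): internal (2.7071, 3.1213); octagon support 4.1213 vs apothem 1.5 → ∉ W
#3 (-1, 0, 0, 0): internal (-1.0000, 0.0000); octagon support 1.0000 vs apothem 1.5 → ∈ W
#4 (-1, -1, 1, 1): internal (0.4142, -1.0000); octagon support 1.0000 vs apothem 1.5 → ∈ W
#5 (1, -1, 1, 1): internal (2.4142, -1.0000); octagon support 2.4142 vs apothem 1.5 → ∉ W
#6 (2, 1, 2, -2): internal (-0.1213, -2.7071); octagon support 2.7071 vs apothem 1.5 → ∉ W
#7 (0, 0, 0, -1): internal (-0.7071, -0.7071); octagon support 1.0000 vs apothem 1.5 → ∈ W
#8 (-3, 0, 2, 2): internal (-1.5858, -0.5858); octagon support 1.5858 vs apothem 1.5 → ∉ W
#9 (0, 1, 1, 1): internal (0.0000, 0.4142); octagon support 0.4142 vs apothem 1.5 → ∈ W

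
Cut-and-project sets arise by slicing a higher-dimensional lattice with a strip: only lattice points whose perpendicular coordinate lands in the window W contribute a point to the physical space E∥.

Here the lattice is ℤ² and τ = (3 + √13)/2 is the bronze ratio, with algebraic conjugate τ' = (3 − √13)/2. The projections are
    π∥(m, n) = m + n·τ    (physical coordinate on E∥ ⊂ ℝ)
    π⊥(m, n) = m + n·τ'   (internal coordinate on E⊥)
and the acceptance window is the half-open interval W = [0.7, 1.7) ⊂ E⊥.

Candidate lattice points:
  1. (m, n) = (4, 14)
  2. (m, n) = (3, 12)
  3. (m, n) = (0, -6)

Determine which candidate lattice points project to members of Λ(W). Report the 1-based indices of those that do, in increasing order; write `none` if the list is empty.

none

Compute τ' = (3−√13)/2 = -0.3028, so π⊥(m,n) = m -0.3028·n.
[1] lift (4,14): star map gives -0.2389; window check 0.7 ≤ -0.2389 < 1.7 is false → out
[2] lift (3,12): star map gives -0.6333; window check 0.7 ≤ -0.6333 < 1.7 is false → out
[3] lift (0,-6): star map gives 1.8167; window check 0.7 ≤ 1.8167 < 1.7 is false → out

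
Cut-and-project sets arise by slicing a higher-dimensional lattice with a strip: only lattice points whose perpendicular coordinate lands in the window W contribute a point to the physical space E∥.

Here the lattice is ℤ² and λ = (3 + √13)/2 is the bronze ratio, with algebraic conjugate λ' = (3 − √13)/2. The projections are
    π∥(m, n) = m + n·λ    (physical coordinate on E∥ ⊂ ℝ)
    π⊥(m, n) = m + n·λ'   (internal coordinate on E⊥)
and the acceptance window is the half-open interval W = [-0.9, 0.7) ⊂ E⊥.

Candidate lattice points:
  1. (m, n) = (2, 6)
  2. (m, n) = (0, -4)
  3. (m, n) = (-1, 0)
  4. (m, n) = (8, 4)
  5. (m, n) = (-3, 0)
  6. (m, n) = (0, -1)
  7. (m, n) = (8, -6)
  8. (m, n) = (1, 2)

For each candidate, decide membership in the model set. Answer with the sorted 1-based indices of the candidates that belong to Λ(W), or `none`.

λ' = (3−√13)/2 ≈ -0.302776.
candidate 1: (m,n)=(2,6) → π∥ = 2+6·λ ≈ 21.816654, π⊥ = 2+6·λ' ≈ 0.183346 ∈ [-0.9, 0.7) ⇒ IN Λ
candidate 2: (m,n)=(0,-4) → π∥ = 0-4·λ ≈ -13.211103, π⊥ = 0-4·λ' ≈ 1.211103 ∉ [-0.9, 0.7) ⇒ out
candidate 3: (m,n)=(-1,0) → π∥ = -1+0·λ ≈ -1.000000, π⊥ = -1+0·λ' ≈ -1.000000 ∉ [-0.9, 0.7) ⇒ out
candidate 4: (m,n)=(8,4) → π∥ = 8+4·λ ≈ 21.211103, π⊥ = 8+4·λ' ≈ 6.788897 ∉ [-0.9, 0.7) ⇒ out
candidate 5: (m,n)=(-3,0) → π∥ = -3+0·λ ≈ -3.000000, π⊥ = -3+0·λ' ≈ -3.000000 ∉ [-0.9, 0.7) ⇒ out
candidate 6: (m,n)=(0,-1) → π∥ = 0-1·λ ≈ -3.302776, π⊥ = 0-1·λ' ≈ 0.302776 ∈ [-0.9, 0.7) ⇒ IN Λ
candidate 7: (m,n)=(8,-6) → π∥ = 8-6·λ ≈ -11.816654, π⊥ = 8-6·λ' ≈ 9.816654 ∉ [-0.9, 0.7) ⇒ out
candidate 8: (m,n)=(1,2) → π∥ = 1+2·λ ≈ 7.605551, π⊥ = 1+2·λ' ≈ 0.394449 ∈ [-0.9, 0.7) ⇒ IN Λ

1, 6, 8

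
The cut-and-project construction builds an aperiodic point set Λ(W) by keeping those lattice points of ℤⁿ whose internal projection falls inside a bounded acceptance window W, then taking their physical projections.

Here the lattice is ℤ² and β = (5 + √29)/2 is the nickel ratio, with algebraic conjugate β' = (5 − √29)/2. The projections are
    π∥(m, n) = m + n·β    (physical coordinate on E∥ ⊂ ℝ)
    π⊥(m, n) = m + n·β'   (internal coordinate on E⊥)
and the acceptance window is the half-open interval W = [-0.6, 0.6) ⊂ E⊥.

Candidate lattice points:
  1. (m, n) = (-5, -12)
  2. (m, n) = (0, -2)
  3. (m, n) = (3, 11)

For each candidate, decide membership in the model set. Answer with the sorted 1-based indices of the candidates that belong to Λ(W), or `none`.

2

Numerically β ≈ 5.19258 and β' = −1/β ≈ -0.19258.
#1 (-5,-12): internal coord -5 + (-12)·β' = -2.68901; -2.68901 ∉ [-0.6, 0.6) → out
#2 (0,-2): internal coord 0 + (-2)·β' = +0.38516; +0.38516 ∈ [-0.6, 0.6) → IN Λ
#3 (3,11): internal coord 3 + (11)·β' = +0.88159; +0.88159 ∉ [-0.6, 0.6) → out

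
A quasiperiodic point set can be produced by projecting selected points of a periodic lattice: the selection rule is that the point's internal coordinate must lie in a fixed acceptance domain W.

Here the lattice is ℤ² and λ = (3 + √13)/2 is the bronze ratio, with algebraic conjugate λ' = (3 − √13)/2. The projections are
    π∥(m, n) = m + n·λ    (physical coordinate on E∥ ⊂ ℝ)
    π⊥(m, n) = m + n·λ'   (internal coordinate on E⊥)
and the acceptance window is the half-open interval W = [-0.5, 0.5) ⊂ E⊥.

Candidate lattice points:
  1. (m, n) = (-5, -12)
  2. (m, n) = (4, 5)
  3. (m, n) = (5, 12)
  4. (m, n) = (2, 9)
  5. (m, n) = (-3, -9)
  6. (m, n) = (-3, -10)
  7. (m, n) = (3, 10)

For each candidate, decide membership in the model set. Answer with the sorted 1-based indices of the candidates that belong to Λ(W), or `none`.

λ' = (3−√13)/2 ≈ -0.3028.
candidate 1: (m,n)=(-5,-12) → π∥ = -5-12·λ ≈ -44.6333, π⊥ = -5-12·λ' ≈ -1.3667 ∉ [-0.5, 0.5) ⇒ out
candidate 2: (m,n)=(4,5) → π∥ = 4+5·λ ≈ 20.5139, π⊥ = 4+5·λ' ≈ 2.4861 ∉ [-0.5, 0.5) ⇒ out
candidate 3: (m,n)=(5,12) → π∥ = 5+12·λ ≈ 44.6333, π⊥ = 5+12·λ' ≈ 1.3667 ∉ [-0.5, 0.5) ⇒ out
candidate 4: (m,n)=(2,9) → π∥ = 2+9·λ ≈ 31.7250, π⊥ = 2+9·λ' ≈ -0.7250 ∉ [-0.5, 0.5) ⇒ out
candidate 5: (m,n)=(-3,-9) → π∥ = -3-9·λ ≈ -32.7250, π⊥ = -3-9·λ' ≈ -0.2750 ∈ [-0.5, 0.5) ⇒ IN Λ
candidate 6: (m,n)=(-3,-10) → π∥ = -3-10·λ ≈ -36.0278, π⊥ = -3-10·λ' ≈ 0.0278 ∈ [-0.5, 0.5) ⇒ IN Λ
candidate 7: (m,n)=(3,10) → π∥ = 3+10·λ ≈ 36.0278, π⊥ = 3+10·λ' ≈ -0.0278 ∈ [-0.5, 0.5) ⇒ IN Λ

5, 6, 7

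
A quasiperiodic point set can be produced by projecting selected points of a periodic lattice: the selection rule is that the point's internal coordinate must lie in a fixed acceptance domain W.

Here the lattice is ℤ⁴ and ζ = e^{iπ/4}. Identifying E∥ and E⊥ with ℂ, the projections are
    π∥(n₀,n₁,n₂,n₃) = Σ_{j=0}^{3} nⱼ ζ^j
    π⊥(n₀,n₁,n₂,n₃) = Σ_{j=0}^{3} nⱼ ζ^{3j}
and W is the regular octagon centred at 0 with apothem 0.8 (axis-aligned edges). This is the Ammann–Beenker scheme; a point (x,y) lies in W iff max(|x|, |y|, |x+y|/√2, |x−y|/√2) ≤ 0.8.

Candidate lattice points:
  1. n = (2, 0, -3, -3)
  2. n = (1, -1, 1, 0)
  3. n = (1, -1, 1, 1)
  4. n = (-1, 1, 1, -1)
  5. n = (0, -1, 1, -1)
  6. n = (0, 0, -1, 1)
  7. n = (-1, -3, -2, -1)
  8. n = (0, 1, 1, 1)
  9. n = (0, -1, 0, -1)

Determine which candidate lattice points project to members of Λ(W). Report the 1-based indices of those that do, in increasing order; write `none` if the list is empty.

8

With ζ = e^{iπ/4} the internal vectors are ζ^0,ζ^3,ζ^6,ζ^9.
#1 (2, 0, -3, -3): internal (-0.1213, 0.8787); octagon support 0.8787 vs apothem 0.8 → ∉ W
#2 (1, -1, 1, 0): internal (1.7071, -1.7071); octagon support 2.4142 vs apothem 0.8 → ∉ W
#3 (1, -1, 1, 1): internal (2.4142, -1.0000); octagon support 2.4142 vs apothem 0.8 → ∉ W
#4 (-1, 1, 1, -1): internal (-2.4142, -1.0000); octagon support 2.4142 vs apothem 0.8 → ∉ W
#5 (0, -1, 1, -1): internal (0.0000, -2.4142); octagon support 2.4142 vs apothem 0.8 → ∉ W
#6 (0, 0, -1, 1): internal (0.7071, 1.7071); octagon support 1.7071 vs apothem 0.8 → ∉ W
#7 (-1, -3, -2, -1): internal (0.4142, -0.8284); octagon support 0.8787 vs apothem 0.8 → ∉ W
#8 (0, 1, 1, 1): internal (0.0000, 0.4142); octagon support 0.4142 vs apothem 0.8 → ∈ W
#9 (0, -1, 0, -1): internal (0.0000, -1.4142); octagon support 1.4142 vs apothem 0.8 → ∉ W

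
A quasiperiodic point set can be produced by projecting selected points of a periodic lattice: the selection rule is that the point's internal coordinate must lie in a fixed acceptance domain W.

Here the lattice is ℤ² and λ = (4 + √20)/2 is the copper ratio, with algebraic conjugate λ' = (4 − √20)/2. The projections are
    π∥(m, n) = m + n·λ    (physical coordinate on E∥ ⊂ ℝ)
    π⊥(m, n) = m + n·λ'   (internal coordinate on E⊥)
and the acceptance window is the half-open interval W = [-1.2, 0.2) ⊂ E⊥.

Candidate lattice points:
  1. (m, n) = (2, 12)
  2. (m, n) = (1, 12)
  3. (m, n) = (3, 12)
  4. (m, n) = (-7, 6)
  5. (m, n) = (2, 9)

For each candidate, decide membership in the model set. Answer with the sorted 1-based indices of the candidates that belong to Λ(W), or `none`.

Compute λ' = (4−√20)/2 = -0.2361, so π⊥(m,n) = m -0.2361·n.
candidate 1: (m,n)=(2,12) → π∥ = 2+12·λ ≈ 52.8328, π⊥ = 2+12·λ' ≈ -0.8328 ∈ [-1.2, 0.2) ⇒ IN Λ
candidate 2: (m,n)=(1,12) → π∥ = 1+12·λ ≈ 51.8328, π⊥ = 1+12·λ' ≈ -1.8328 ∉ [-1.2, 0.2) ⇒ out
candidate 3: (m,n)=(3,12) → π∥ = 3+12·λ ≈ 53.8328, π⊥ = 3+12·λ' ≈ 0.1672 ∈ [-1.2, 0.2) ⇒ IN Λ
candidate 4: (m,n)=(-7,6) → π∥ = -7+6·λ ≈ 18.4164, π⊥ = -7+6·λ' ≈ -8.4164 ∉ [-1.2, 0.2) ⇒ out
candidate 5: (m,n)=(2,9) → π∥ = 2+9·λ ≈ 40.1246, π⊥ = 2+9·λ' ≈ -0.1246 ∈ [-1.2, 0.2) ⇒ IN Λ

1, 3, 5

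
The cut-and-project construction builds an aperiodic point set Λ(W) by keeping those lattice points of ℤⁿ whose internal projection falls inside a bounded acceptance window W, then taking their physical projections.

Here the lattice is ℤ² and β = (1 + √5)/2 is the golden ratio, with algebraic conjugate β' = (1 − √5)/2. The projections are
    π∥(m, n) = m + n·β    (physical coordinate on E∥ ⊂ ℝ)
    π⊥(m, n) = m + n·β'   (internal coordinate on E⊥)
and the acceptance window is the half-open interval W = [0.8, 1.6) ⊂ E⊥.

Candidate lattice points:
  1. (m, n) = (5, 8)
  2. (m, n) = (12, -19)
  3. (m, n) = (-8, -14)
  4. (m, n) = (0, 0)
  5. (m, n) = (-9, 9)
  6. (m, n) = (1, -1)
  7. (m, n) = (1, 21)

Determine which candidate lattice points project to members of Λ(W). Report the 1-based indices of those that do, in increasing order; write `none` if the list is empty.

Numerically β ≈ 1.6180 and β' = −1/β ≈ -0.6180.
#1 (5,8): internal coord 5 + (8)·β' = +0.0557; +0.0557 ∉ [0.8, 1.6) → out
#2 (12,-19): internal coord 12 + (-19)·β' = +23.7426; +23.7426 ∉ [0.8, 1.6) → out
#3 (-8,-14): internal coord -8 + (-14)·β' = +0.6525; +0.6525 ∉ [0.8, 1.6) → out
#4 (0,0): internal coord 0 + (0)·β' = +0.0000; +0.0000 ∉ [0.8, 1.6) → out
#5 (-9,9): internal coord -9 + (9)·β' = -14.5623; -14.5623 ∉ [0.8, 1.6) → out
#6 (1,-1): internal coord 1 + (-1)·β' = +1.6180; +1.6180 ∉ [0.8, 1.6) → out
#7 (1,21): internal coord 1 + (21)·β' = -11.9787; -11.9787 ∉ [0.8, 1.6) → out

none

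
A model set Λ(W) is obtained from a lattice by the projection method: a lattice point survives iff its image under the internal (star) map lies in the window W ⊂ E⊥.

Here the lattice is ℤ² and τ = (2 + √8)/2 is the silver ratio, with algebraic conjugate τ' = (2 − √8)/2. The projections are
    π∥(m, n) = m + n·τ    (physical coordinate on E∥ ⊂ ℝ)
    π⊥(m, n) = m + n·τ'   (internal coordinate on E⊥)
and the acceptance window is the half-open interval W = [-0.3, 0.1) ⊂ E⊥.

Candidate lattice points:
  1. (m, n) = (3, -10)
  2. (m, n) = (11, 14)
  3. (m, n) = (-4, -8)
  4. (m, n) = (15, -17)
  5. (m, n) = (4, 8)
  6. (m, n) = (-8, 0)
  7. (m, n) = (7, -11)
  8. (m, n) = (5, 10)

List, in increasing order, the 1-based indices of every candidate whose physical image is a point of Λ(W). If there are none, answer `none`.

none

τ' = (2−√8)/2 ≈ -0.414214.
[1] lift (3,-10): star map gives 7.142136; window check -0.3 ≤ 7.142136 < 0.1 is false → out
[2] lift (11,14): star map gives 5.201010; window check -0.3 ≤ 5.201010 < 0.1 is false → out
[3] lift (-4,-8): star map gives -0.686292; window check -0.3 ≤ -0.686292 < 0.1 is false → out
[4] lift (15,-17): star map gives 22.041631; window check -0.3 ≤ 22.041631 < 0.1 is false → out
[5] lift (4,8): star map gives 0.686292; window check -0.3 ≤ 0.686292 < 0.1 is false → out
[6] lift (-8,0): star map gives -8.000000; window check -0.3 ≤ -8.000000 < 0.1 is false → out
[7] lift (7,-11): star map gives 11.556349; window check -0.3 ≤ 11.556349 < 0.1 is false → out
[8] lift (5,10): star map gives 0.857864; window check -0.3 ≤ 0.857864 < 0.1 is false → out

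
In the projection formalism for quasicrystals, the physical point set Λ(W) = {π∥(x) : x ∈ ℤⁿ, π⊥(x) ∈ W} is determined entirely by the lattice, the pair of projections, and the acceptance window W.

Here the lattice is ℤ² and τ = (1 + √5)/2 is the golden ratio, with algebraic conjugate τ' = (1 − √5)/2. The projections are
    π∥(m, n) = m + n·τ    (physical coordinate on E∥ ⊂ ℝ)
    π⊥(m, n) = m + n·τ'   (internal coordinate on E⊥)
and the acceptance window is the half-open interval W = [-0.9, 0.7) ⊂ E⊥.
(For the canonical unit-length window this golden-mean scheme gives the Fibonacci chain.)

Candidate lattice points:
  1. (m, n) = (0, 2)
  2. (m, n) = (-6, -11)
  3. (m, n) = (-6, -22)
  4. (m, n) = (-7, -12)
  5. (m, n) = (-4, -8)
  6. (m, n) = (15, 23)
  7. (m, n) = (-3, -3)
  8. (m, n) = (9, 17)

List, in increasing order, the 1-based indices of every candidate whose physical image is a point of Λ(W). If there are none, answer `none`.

Compute τ' = (1−√5)/2 = -0.6180, so π⊥(m,n) = m -0.6180·n.
candidate 1: (m,n)=(0,2) → π∥ = 0+2·τ ≈ 3.2361, π⊥ = 0+2·τ' ≈ -1.2361 ∉ [-0.9, 0.7) ⇒ out
candidate 2: (m,n)=(-6,-11) → π∥ = -6-11·τ ≈ -23.7984, π⊥ = -6-11·τ' ≈ 0.7984 ∉ [-0.9, 0.7) ⇒ out
candidate 3: (m,n)=(-6,-22) → π∥ = -6-22·τ ≈ -41.5967, π⊥ = -6-22·τ' ≈ 7.5967 ∉ [-0.9, 0.7) ⇒ out
candidate 4: (m,n)=(-7,-12) → π∥ = -7-12·τ ≈ -26.4164, π⊥ = -7-12·τ' ≈ 0.4164 ∈ [-0.9, 0.7) ⇒ IN Λ
candidate 5: (m,n)=(-4,-8) → π∥ = -4-8·τ ≈ -16.9443, π⊥ = -4-8·τ' ≈ 0.9443 ∉ [-0.9, 0.7) ⇒ out
candidate 6: (m,n)=(15,23) → π∥ = 15+23·τ ≈ 52.2148, π⊥ = 15+23·τ' ≈ 0.7852 ∉ [-0.9, 0.7) ⇒ out
candidate 7: (m,n)=(-3,-3) → π∥ = -3-3·τ ≈ -7.8541, π⊥ = -3-3·τ' ≈ -1.1459 ∉ [-0.9, 0.7) ⇒ out
candidate 8: (m,n)=(9,17) → π∥ = 9+17·τ ≈ 36.5066, π⊥ = 9+17·τ' ≈ -1.5066 ∉ [-0.9, 0.7) ⇒ out

4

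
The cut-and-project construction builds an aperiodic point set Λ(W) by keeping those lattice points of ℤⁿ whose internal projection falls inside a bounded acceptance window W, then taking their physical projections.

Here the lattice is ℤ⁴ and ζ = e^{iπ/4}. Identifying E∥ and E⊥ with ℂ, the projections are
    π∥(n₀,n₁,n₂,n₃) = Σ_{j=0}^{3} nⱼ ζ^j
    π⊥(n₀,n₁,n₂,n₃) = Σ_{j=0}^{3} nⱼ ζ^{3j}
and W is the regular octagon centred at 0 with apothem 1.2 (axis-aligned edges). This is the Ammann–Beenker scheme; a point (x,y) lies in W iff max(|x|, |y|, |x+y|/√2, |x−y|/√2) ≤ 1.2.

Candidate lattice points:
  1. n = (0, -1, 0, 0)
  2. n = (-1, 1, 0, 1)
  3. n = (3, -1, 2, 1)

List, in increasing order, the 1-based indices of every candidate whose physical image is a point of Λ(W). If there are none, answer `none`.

With ζ = e^{iπ/4} the internal vectors are ζ^0,ζ^3,ζ^6,ζ^9.
candidate 1: n = (0, -1, 0, 0) → π⊥ ≈ (+0.707107, -0.707107); max(|x|,|y|,|x±y|/√2) = 1.000000 ≤ 1.2 ⇒ ∈ W
candidate 2: n = (-1, 1, 0, 1) → π⊥ ≈ (-1.000000, +1.414214); max(|x|,|y|,|x±y|/√2) = 1.707107 > 1.2 ⇒ ∉ W
candidate 3: n = (3, -1, 2, 1) → π⊥ ≈ (+4.414214, -2.000000); max(|x|,|y|,|x±y|/√2) = 4.535534 > 1.2 ⇒ ∉ W

1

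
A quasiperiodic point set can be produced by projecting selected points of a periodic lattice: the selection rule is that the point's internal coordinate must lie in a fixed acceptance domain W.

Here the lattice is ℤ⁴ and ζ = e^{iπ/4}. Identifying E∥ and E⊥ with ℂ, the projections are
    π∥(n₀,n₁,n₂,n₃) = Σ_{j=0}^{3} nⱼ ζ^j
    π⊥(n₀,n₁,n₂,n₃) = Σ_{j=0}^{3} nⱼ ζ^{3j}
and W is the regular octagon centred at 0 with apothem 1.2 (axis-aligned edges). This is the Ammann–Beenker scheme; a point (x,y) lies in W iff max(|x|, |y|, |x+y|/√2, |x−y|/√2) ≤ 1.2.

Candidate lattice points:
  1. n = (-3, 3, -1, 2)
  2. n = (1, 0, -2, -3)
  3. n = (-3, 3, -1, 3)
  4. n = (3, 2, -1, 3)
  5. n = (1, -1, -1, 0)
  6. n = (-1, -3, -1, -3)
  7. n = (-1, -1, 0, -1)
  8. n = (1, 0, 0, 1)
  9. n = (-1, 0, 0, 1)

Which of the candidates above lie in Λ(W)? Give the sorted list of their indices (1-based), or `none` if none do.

2, 9

With ζ = e^{iπ/4} the internal vectors are ζ^0,ζ^3,ζ^6,ζ^9.
candidate 1: n = (-3, 3, -1, 2) → π⊥ ≈ (-3.70711, +4.53553); max(|x|,|y|,|x±y|/√2) = 5.82843 > 1.2 ⇒ ∉ W
candidate 2: n = (1, 0, -2, -3) → π⊥ ≈ (-1.12132, -0.12132); max(|x|,|y|,|x±y|/√2) = 1.12132 ≤ 1.2 ⇒ ∈ W
candidate 3: n = (-3, 3, -1, 3) → π⊥ ≈ (-3.00000, +5.24264); max(|x|,|y|,|x±y|/√2) = 5.82843 > 1.2 ⇒ ∉ W
candidate 4: n = (3, 2, -1, 3) → π⊥ ≈ (+3.70711, +4.53553); max(|x|,|y|,|x±y|/√2) = 5.82843 > 1.2 ⇒ ∉ W
candidate 5: n = (1, -1, -1, 0) → π⊥ ≈ (+1.70711, +0.29289); max(|x|,|y|,|x±y|/√2) = 1.70711 > 1.2 ⇒ ∉ W
candidate 6: n = (-1, -3, -1, -3) → π⊥ ≈ (-1.00000, -3.24264); max(|x|,|y|,|x±y|/√2) = 3.24264 > 1.2 ⇒ ∉ W
candidate 7: n = (-1, -1, 0, -1) → π⊥ ≈ (-1.00000, -1.41421); max(|x|,|y|,|x±y|/√2) = 1.70711 > 1.2 ⇒ ∉ W
candidate 8: n = (1, 0, 0, 1) → π⊥ ≈ (+1.70711, +0.70711); max(|x|,|y|,|x±y|/√2) = 1.70711 > 1.2 ⇒ ∉ W
candidate 9: n = (-1, 0, 0, 1) → π⊥ ≈ (-0.29289, +0.70711); max(|x|,|y|,|x±y|/√2) = 0.70711 ≤ 1.2 ⇒ ∈ W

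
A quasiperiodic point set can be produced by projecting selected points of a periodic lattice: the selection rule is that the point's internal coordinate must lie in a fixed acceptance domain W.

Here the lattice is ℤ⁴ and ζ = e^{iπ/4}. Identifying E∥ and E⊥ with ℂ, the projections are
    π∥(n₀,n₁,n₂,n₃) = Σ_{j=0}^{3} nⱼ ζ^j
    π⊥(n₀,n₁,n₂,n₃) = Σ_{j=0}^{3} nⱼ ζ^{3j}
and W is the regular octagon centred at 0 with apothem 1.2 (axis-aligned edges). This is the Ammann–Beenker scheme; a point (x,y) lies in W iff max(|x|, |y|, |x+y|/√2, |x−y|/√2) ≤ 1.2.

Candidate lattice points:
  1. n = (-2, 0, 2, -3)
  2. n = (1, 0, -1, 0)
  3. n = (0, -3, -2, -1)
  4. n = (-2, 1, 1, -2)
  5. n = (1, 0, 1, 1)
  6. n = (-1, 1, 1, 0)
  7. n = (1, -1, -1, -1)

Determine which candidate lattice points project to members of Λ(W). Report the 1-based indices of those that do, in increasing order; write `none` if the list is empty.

Internal map: ζ^{3j} for j=0..3 gives (1,0), (−√2/2,√2/2), (0,−1), (√2/2,√2/2).
#1 (-2, 0, 2, -3): internal (-4.121320, -4.121320); octagon support 5.828427 vs apothem 1.2 → ∉ W
#2 (1, 0, -1, 0): internal (1.000000, 1.000000); octagon support 1.414214 vs apothem 1.2 → ∉ W
#3 (0, -3, -2, -1): internal (1.414214, -0.828427); octagon support 1.585786 vs apothem 1.2 → ∉ W
#4 (-2, 1, 1, -2): internal (-4.121320, -1.707107); octagon support 4.121320 vs apothem 1.2 → ∉ W
#5 (1, 0, 1, 1): internal (1.707107, -0.292893); octagon support 1.707107 vs apothem 1.2 → ∉ W
#6 (-1, 1, 1, 0): internal (-1.707107, -0.292893); octagon support 1.707107 vs apothem 1.2 → ∉ W
#7 (1, -1, -1, -1): internal (1.000000, -0.414214); octagon support 1.000000 vs apothem 1.2 → ∈ W

7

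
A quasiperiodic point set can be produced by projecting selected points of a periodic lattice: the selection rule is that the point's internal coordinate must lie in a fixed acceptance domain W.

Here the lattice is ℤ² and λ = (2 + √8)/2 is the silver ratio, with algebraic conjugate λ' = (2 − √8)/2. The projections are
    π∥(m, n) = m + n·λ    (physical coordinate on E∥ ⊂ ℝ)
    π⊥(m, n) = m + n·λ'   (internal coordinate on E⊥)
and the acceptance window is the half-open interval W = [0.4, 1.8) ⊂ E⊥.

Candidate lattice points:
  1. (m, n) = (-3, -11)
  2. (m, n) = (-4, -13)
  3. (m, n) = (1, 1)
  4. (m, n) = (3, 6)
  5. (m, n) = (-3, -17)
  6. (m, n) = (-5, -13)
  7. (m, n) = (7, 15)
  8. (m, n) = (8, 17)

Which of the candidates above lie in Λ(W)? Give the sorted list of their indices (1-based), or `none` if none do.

1, 2, 3, 4, 7, 8

Numerically λ ≈ 2.4142 and λ' = −1/λ ≈ -0.4142.
candidate 1: (m,n)=(-3,-11) → π∥ = -3-11·λ ≈ -29.5563, π⊥ = -3-11·λ' ≈ 1.5563 ∈ [0.4, 1.8) ⇒ IN Λ
candidate 2: (m,n)=(-4,-13) → π∥ = -4-13·λ ≈ -35.3848, π⊥ = -4-13·λ' ≈ 1.3848 ∈ [0.4, 1.8) ⇒ IN Λ
candidate 3: (m,n)=(1,1) → π∥ = 1+1·λ ≈ 3.4142, π⊥ = 1+1·λ' ≈ 0.5858 ∈ [0.4, 1.8) ⇒ IN Λ
candidate 4: (m,n)=(3,6) → π∥ = 3+6·λ ≈ 17.4853, π⊥ = 3+6·λ' ≈ 0.5147 ∈ [0.4, 1.8) ⇒ IN Λ
candidate 5: (m,n)=(-3,-17) → π∥ = -3-17·λ ≈ -44.0416, π⊥ = -3-17·λ' ≈ 4.0416 ∉ [0.4, 1.8) ⇒ out
candidate 6: (m,n)=(-5,-13) → π∥ = -5-13·λ ≈ -36.3848, π⊥ = -5-13·λ' ≈ 0.3848 ∉ [0.4, 1.8) ⇒ out
candidate 7: (m,n)=(7,15) → π∥ = 7+15·λ ≈ 43.2132, π⊥ = 7+15·λ' ≈ 0.7868 ∈ [0.4, 1.8) ⇒ IN Λ
candidate 8: (m,n)=(8,17) → π∥ = 8+17·λ ≈ 49.0416, π⊥ = 8+17·λ' ≈ 0.9584 ∈ [0.4, 1.8) ⇒ IN Λ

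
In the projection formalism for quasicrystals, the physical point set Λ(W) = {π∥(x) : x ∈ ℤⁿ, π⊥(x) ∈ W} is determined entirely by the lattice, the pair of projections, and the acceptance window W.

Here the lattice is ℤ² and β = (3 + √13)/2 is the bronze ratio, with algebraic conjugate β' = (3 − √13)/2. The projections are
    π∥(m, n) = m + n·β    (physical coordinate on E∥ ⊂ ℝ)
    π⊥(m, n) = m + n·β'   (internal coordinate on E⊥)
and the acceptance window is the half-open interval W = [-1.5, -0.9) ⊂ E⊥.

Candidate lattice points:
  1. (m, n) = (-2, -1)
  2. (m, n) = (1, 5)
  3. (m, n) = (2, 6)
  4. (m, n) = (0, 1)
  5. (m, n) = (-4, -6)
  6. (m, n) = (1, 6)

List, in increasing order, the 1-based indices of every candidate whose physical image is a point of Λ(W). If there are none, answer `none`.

none

Numerically β ≈ 3.302776 and β' = −1/β ≈ -0.302776.
#1 (-2,-1): internal coord -2 + (-1)·β' = -1.697224; -1.697224 ∉ [-1.5, -0.9) → out
#2 (1,5): internal coord 1 + (5)·β' = -0.513878; -0.513878 ∉ [-1.5, -0.9) → out
#3 (2,6): internal coord 2 + (6)·β' = +0.183346; +0.183346 ∉ [-1.5, -0.9) → out
#4 (0,1): internal coord 0 + (1)·β' = -0.302776; -0.302776 ∉ [-1.5, -0.9) → out
#5 (-4,-6): internal coord -4 + (-6)·β' = -2.183346; -2.183346 ∉ [-1.5, -0.9) → out
#6 (1,6): internal coord 1 + (6)·β' = -0.816654; -0.816654 ∉ [-1.5, -0.9) → out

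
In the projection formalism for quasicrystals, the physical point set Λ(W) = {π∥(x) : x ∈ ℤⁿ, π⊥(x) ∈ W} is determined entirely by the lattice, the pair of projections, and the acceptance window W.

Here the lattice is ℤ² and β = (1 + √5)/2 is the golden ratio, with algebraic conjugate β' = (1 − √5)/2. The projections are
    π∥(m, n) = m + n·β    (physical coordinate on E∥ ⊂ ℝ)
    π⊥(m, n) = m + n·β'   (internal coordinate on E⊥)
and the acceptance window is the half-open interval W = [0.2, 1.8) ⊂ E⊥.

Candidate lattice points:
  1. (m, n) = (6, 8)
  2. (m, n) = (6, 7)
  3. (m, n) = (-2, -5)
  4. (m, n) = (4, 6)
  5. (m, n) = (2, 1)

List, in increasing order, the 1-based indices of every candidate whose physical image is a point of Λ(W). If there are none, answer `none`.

Numerically β ≈ 1.61803 and β' = −1/β ≈ -0.61803.
[1] lift (6,8): star map gives 1.05573; window check 0.2 ≤ 1.05573 < 1.8 is true → IN Λ
[2] lift (6,7): star map gives 1.67376; window check 0.2 ≤ 1.67376 < 1.8 is true → IN Λ
[3] lift (-2,-5): star map gives 1.09017; window check 0.2 ≤ 1.09017 < 1.8 is true → IN Λ
[4] lift (4,6): star map gives 0.29180; window check 0.2 ≤ 0.29180 < 1.8 is true → IN Λ
[5] lift (2,1): star map gives 1.38197; window check 0.2 ≤ 1.38197 < 1.8 is true → IN Λ

1, 2, 3, 4, 5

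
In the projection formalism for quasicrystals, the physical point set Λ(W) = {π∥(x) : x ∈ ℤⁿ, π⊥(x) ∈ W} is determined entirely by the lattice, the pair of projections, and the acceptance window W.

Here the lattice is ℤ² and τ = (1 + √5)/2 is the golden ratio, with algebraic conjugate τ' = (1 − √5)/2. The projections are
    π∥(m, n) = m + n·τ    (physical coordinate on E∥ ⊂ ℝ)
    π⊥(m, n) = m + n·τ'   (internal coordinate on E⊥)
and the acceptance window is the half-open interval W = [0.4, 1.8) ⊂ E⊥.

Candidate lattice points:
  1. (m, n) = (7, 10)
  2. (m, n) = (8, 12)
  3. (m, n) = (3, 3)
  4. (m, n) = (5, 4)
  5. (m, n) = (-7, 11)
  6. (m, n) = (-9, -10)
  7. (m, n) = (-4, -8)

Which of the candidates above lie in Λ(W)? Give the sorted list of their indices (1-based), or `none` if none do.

1, 2, 3, 7

τ' = (1−√5)/2 ≈ -0.618034.
candidate 1: (m,n)=(7,10) → π∥ = 7+10·τ ≈ 23.180340, π⊥ = 7+10·τ' ≈ 0.819660 ∈ [0.4, 1.8) ⇒ IN Λ
candidate 2: (m,n)=(8,12) → π∥ = 8+12·τ ≈ 27.416408, π⊥ = 8+12·τ' ≈ 0.583592 ∈ [0.4, 1.8) ⇒ IN Λ
candidate 3: (m,n)=(3,3) → π∥ = 3+3·τ ≈ 7.854102, π⊥ = 3+3·τ' ≈ 1.145898 ∈ [0.4, 1.8) ⇒ IN Λ
candidate 4: (m,n)=(5,4) → π∥ = 5+4·τ ≈ 11.472136, π⊥ = 5+4·τ' ≈ 2.527864 ∉ [0.4, 1.8) ⇒ out
candidate 5: (m,n)=(-7,11) → π∥ = -7+11·τ ≈ 10.798374, π⊥ = -7+11·τ' ≈ -13.798374 ∉ [0.4, 1.8) ⇒ out
candidate 6: (m,n)=(-9,-10) → π∥ = -9-10·τ ≈ -25.180340, π⊥ = -9-10·τ' ≈ -2.819660 ∉ [0.4, 1.8) ⇒ out
candidate 7: (m,n)=(-4,-8) → π∥ = -4-8·τ ≈ -16.944272, π⊥ = -4-8·τ' ≈ 0.944272 ∈ [0.4, 1.8) ⇒ IN Λ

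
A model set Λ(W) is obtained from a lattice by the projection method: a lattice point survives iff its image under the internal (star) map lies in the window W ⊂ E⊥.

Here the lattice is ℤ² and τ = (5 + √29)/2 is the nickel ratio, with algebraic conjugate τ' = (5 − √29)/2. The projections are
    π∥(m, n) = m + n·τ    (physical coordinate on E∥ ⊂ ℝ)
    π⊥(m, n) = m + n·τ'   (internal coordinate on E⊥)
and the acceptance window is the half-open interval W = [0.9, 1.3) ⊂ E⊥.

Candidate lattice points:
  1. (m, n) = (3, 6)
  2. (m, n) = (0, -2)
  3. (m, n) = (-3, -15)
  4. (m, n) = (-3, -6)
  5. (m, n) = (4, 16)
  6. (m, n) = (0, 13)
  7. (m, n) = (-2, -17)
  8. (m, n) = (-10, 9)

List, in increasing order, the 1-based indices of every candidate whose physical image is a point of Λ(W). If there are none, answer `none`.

5, 7

Numerically τ ≈ 5.1926 and τ' = −1/τ ≈ -0.1926.
#1 (3,6): internal coord 3 + (6)·τ' = +1.8445; +1.8445 ∉ [0.9, 1.3) → out
#2 (0,-2): internal coord 0 + (-2)·τ' = +0.3852; +0.3852 ∉ [0.9, 1.3) → out
#3 (-3,-15): internal coord -3 + (-15)·τ' = -0.1113; -0.1113 ∉ [0.9, 1.3) → out
#4 (-3,-6): internal coord -3 + (-6)·τ' = -1.8445; -1.8445 ∉ [0.9, 1.3) → out
#5 (4,16): internal coord 4 + (16)·τ' = +0.9187; +0.9187 ∈ [0.9, 1.3) → IN Λ
#6 (0,13): internal coord 0 + (13)·τ' = -2.5036; -2.5036 ∉ [0.9, 1.3) → out
#7 (-2,-17): internal coord -2 + (-17)·τ' = +1.2739; +1.2739 ∈ [0.9, 1.3) → IN Λ
#8 (-10,9): internal coord -10 + (9)·τ' = -11.7332; -11.7332 ∉ [0.9, 1.3) → out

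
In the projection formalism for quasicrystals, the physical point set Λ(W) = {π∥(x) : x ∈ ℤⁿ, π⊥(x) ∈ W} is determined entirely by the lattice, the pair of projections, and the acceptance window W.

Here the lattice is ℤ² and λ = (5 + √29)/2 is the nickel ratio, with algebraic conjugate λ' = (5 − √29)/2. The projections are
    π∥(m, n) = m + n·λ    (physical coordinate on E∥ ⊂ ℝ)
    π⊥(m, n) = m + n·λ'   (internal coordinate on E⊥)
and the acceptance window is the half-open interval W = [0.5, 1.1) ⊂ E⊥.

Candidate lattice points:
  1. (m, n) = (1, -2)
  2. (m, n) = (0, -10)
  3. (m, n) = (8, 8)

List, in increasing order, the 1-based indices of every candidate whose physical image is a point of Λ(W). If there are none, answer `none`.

Numerically λ ≈ 5.192582 and λ' = −1/λ ≈ -0.192582.
#1 (1,-2): internal coord 1 + (-2)·λ' = +1.385165; +1.385165 ∉ [0.5, 1.1) → out
#2 (0,-10): internal coord 0 + (-10)·λ' = +1.925824; +1.925824 ∉ [0.5, 1.1) → out
#3 (8,8): internal coord 8 + (8)·λ' = +6.459341; +6.459341 ∉ [0.5, 1.1) → out

none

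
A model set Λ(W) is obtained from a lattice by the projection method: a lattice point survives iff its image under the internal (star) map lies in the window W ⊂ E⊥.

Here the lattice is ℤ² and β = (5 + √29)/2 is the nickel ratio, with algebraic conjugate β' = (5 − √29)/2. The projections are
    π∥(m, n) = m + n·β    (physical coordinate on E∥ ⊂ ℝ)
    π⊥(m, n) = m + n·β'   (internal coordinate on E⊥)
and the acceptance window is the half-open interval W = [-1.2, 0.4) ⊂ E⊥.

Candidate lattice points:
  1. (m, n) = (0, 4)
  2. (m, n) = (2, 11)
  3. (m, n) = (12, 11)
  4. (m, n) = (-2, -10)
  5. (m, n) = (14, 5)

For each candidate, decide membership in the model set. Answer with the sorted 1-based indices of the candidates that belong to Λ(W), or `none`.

β' = (5−√29)/2 ≈ -0.1926.
candidate 1: (m,n)=(0,4) → π∥ = 0+4·β ≈ 20.7703, π⊥ = 0+4·β' ≈ -0.7703 ∈ [-1.2, 0.4) ⇒ IN Λ
candidate 2: (m,n)=(2,11) → π∥ = 2+11·β ≈ 59.1184, π⊥ = 2+11·β' ≈ -0.1184 ∈ [-1.2, 0.4) ⇒ IN Λ
candidate 3: (m,n)=(12,11) → π∥ = 12+11·β ≈ 69.1184, π⊥ = 12+11·β' ≈ 9.8816 ∉ [-1.2, 0.4) ⇒ out
candidate 4: (m,n)=(-2,-10) → π∥ = -2-10·β ≈ -53.9258, π⊥ = -2-10·β' ≈ -0.0742 ∈ [-1.2, 0.4) ⇒ IN Λ
candidate 5: (m,n)=(14,5) → π∥ = 14+5·β ≈ 39.9629, π⊥ = 14+5·β' ≈ 13.0371 ∉ [-1.2, 0.4) ⇒ out

1, 2, 4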